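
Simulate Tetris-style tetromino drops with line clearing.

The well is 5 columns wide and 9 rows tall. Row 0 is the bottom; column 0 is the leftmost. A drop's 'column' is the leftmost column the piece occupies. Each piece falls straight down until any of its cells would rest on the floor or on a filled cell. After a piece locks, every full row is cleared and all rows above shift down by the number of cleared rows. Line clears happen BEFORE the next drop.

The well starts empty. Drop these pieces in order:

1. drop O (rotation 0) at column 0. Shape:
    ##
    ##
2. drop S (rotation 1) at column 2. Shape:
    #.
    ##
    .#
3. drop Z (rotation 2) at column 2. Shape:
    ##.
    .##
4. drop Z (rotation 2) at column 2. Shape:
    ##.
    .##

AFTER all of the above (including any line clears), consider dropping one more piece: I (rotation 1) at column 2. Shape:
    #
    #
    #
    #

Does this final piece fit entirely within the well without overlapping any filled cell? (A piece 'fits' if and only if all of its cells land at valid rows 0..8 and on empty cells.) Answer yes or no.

Drop 1: O rot0 at col 0 lands with bottom-row=0; cleared 0 line(s) (total 0); column heights now [2 2 0 0 0], max=2
Drop 2: S rot1 at col 2 lands with bottom-row=0; cleared 0 line(s) (total 0); column heights now [2 2 3 2 0], max=3
Drop 3: Z rot2 at col 2 lands with bottom-row=2; cleared 0 line(s) (total 0); column heights now [2 2 4 4 3], max=4
Drop 4: Z rot2 at col 2 lands with bottom-row=4; cleared 0 line(s) (total 0); column heights now [2 2 6 6 5], max=6
Test piece I rot1 at col 2 (width 1): heights before test = [2 2 6 6 5]; fits = False

Answer: no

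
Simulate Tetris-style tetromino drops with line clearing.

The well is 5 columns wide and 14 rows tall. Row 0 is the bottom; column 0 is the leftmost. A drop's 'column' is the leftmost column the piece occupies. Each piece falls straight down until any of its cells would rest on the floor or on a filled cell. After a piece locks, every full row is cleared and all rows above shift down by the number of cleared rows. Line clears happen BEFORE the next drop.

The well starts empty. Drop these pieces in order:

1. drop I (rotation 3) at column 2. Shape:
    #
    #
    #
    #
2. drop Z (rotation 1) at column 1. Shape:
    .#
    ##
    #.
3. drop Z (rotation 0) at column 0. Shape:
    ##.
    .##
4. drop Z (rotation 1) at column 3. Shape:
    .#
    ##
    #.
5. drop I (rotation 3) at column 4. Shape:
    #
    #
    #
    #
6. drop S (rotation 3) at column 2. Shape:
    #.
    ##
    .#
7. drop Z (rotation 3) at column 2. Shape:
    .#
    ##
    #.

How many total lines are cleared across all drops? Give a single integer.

Drop 1: I rot3 at col 2 lands with bottom-row=0; cleared 0 line(s) (total 0); column heights now [0 0 4 0 0], max=4
Drop 2: Z rot1 at col 1 lands with bottom-row=3; cleared 0 line(s) (total 0); column heights now [0 5 6 0 0], max=6
Drop 3: Z rot0 at col 0 lands with bottom-row=6; cleared 0 line(s) (total 0); column heights now [8 8 7 0 0], max=8
Drop 4: Z rot1 at col 3 lands with bottom-row=0; cleared 0 line(s) (total 0); column heights now [8 8 7 2 3], max=8
Drop 5: I rot3 at col 4 lands with bottom-row=3; cleared 0 line(s) (total 0); column heights now [8 8 7 2 7], max=8
Drop 6: S rot3 at col 2 lands with bottom-row=6; cleared 0 line(s) (total 0); column heights now [8 8 9 8 7], max=9
Drop 7: Z rot3 at col 2 lands with bottom-row=9; cleared 0 line(s) (total 0); column heights now [8 8 11 12 7], max=12

Answer: 0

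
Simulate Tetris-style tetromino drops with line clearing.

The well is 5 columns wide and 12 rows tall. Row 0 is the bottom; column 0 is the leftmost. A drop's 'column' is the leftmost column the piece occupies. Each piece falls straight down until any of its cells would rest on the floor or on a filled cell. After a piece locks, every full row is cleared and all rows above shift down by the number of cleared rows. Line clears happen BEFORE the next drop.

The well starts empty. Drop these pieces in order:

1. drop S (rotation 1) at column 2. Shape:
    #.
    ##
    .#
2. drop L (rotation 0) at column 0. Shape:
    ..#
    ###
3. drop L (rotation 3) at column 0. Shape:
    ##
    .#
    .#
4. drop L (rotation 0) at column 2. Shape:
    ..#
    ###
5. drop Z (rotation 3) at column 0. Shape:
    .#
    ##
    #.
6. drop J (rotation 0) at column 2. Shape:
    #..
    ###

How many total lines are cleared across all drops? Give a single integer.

Answer: 0

Derivation:
Drop 1: S rot1 at col 2 lands with bottom-row=0; cleared 0 line(s) (total 0); column heights now [0 0 3 2 0], max=3
Drop 2: L rot0 at col 0 lands with bottom-row=3; cleared 0 line(s) (total 0); column heights now [4 4 5 2 0], max=5
Drop 3: L rot3 at col 0 lands with bottom-row=4; cleared 0 line(s) (total 0); column heights now [7 7 5 2 0], max=7
Drop 4: L rot0 at col 2 lands with bottom-row=5; cleared 0 line(s) (total 0); column heights now [7 7 6 6 7], max=7
Drop 5: Z rot3 at col 0 lands with bottom-row=7; cleared 0 line(s) (total 0); column heights now [9 10 6 6 7], max=10
Drop 6: J rot0 at col 2 lands with bottom-row=7; cleared 0 line(s) (total 0); column heights now [9 10 9 8 8], max=10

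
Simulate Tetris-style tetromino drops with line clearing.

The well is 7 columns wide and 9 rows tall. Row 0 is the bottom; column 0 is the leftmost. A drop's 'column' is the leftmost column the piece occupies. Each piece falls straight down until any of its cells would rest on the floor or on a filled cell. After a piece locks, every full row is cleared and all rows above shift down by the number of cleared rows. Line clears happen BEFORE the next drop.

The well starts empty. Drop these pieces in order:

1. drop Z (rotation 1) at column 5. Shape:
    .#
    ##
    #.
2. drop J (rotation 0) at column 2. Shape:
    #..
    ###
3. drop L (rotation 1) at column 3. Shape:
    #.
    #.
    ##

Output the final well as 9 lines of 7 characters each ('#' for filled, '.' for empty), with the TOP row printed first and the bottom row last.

Drop 1: Z rot1 at col 5 lands with bottom-row=0; cleared 0 line(s) (total 0); column heights now [0 0 0 0 0 2 3], max=3
Drop 2: J rot0 at col 2 lands with bottom-row=0; cleared 0 line(s) (total 0); column heights now [0 0 2 1 1 2 3], max=3
Drop 3: L rot1 at col 3 lands with bottom-row=1; cleared 0 line(s) (total 0); column heights now [0 0 2 4 2 2 3], max=4

Answer: .......
.......
.......
.......
.......
...#...
...#..#
..#####
..####.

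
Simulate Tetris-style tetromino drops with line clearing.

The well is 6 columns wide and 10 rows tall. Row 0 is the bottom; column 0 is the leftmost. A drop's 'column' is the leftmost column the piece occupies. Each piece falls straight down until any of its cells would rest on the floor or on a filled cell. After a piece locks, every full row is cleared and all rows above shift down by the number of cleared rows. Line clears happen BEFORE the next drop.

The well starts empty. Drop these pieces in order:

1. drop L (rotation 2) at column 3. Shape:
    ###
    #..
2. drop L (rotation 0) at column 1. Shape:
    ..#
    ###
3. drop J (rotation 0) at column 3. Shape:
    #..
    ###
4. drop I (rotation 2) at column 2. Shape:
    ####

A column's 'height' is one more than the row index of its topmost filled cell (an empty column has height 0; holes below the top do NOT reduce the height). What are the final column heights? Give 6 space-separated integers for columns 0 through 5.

Answer: 0 3 7 7 7 7

Derivation:
Drop 1: L rot2 at col 3 lands with bottom-row=0; cleared 0 line(s) (total 0); column heights now [0 0 0 2 2 2], max=2
Drop 2: L rot0 at col 1 lands with bottom-row=2; cleared 0 line(s) (total 0); column heights now [0 3 3 4 2 2], max=4
Drop 3: J rot0 at col 3 lands with bottom-row=4; cleared 0 line(s) (total 0); column heights now [0 3 3 6 5 5], max=6
Drop 4: I rot2 at col 2 lands with bottom-row=6; cleared 0 line(s) (total 0); column heights now [0 3 7 7 7 7], max=7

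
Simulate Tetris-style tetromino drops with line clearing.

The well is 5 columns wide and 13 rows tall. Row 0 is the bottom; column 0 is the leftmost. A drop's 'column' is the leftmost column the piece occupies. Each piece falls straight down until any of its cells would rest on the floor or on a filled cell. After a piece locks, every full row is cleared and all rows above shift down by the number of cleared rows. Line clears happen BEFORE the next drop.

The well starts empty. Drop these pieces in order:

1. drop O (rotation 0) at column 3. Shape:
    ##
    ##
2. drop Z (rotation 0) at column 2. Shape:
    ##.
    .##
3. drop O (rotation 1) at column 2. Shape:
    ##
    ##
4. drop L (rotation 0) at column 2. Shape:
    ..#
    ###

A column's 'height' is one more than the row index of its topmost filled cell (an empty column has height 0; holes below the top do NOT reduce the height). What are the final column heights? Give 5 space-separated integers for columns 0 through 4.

Answer: 0 0 7 7 8

Derivation:
Drop 1: O rot0 at col 3 lands with bottom-row=0; cleared 0 line(s) (total 0); column heights now [0 0 0 2 2], max=2
Drop 2: Z rot0 at col 2 lands with bottom-row=2; cleared 0 line(s) (total 0); column heights now [0 0 4 4 3], max=4
Drop 3: O rot1 at col 2 lands with bottom-row=4; cleared 0 line(s) (total 0); column heights now [0 0 6 6 3], max=6
Drop 4: L rot0 at col 2 lands with bottom-row=6; cleared 0 line(s) (total 0); column heights now [0 0 7 7 8], max=8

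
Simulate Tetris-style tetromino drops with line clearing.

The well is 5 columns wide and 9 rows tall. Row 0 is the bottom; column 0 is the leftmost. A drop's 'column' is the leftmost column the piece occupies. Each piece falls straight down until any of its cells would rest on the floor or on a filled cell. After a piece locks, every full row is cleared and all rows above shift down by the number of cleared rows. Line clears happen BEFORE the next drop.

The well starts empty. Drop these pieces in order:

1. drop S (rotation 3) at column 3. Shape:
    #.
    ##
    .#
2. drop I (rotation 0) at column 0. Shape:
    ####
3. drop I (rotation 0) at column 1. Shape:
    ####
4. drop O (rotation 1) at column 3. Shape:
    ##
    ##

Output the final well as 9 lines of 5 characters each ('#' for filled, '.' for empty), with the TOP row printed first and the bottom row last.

Answer: .....
.....
...##
...##
.####
####.
...#.
...##
....#

Derivation:
Drop 1: S rot3 at col 3 lands with bottom-row=0; cleared 0 line(s) (total 0); column heights now [0 0 0 3 2], max=3
Drop 2: I rot0 at col 0 lands with bottom-row=3; cleared 0 line(s) (total 0); column heights now [4 4 4 4 2], max=4
Drop 3: I rot0 at col 1 lands with bottom-row=4; cleared 0 line(s) (total 0); column heights now [4 5 5 5 5], max=5
Drop 4: O rot1 at col 3 lands with bottom-row=5; cleared 0 line(s) (total 0); column heights now [4 5 5 7 7], max=7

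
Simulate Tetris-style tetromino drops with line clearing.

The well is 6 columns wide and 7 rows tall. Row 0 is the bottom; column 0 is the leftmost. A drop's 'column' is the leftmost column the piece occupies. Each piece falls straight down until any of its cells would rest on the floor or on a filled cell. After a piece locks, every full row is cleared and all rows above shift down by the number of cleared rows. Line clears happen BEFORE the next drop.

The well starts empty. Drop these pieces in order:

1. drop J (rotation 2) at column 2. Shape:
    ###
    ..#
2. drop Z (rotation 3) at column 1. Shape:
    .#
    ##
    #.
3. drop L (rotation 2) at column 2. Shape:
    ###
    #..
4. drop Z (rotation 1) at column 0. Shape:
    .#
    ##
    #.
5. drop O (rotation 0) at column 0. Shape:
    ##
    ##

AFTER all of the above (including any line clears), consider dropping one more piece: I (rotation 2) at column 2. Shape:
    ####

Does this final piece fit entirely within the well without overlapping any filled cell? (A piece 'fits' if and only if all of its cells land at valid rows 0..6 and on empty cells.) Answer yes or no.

Drop 1: J rot2 at col 2 lands with bottom-row=0; cleared 0 line(s) (total 0); column heights now [0 0 2 2 2 0], max=2
Drop 2: Z rot3 at col 1 lands with bottom-row=1; cleared 0 line(s) (total 0); column heights now [0 3 4 2 2 0], max=4
Drop 3: L rot2 at col 2 lands with bottom-row=4; cleared 0 line(s) (total 0); column heights now [0 3 6 6 6 0], max=6
Drop 4: Z rot1 at col 0 lands with bottom-row=2; cleared 0 line(s) (total 0); column heights now [4 5 6 6 6 0], max=6
Drop 5: O rot0 at col 0 lands with bottom-row=5; cleared 0 line(s) (total 0); column heights now [7 7 6 6 6 0], max=7
Test piece I rot2 at col 2 (width 4): heights before test = [7 7 6 6 6 0]; fits = True

Answer: yes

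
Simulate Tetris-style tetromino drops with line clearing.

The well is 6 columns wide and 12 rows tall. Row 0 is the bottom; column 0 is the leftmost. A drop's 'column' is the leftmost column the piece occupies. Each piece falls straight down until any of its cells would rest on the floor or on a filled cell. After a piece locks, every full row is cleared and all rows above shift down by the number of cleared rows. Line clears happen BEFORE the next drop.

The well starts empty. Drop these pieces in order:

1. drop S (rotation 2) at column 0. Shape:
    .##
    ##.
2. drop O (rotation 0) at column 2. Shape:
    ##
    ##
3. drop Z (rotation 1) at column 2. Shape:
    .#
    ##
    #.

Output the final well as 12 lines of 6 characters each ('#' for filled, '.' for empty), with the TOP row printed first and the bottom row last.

Drop 1: S rot2 at col 0 lands with bottom-row=0; cleared 0 line(s) (total 0); column heights now [1 2 2 0 0 0], max=2
Drop 2: O rot0 at col 2 lands with bottom-row=2; cleared 0 line(s) (total 0); column heights now [1 2 4 4 0 0], max=4
Drop 3: Z rot1 at col 2 lands with bottom-row=4; cleared 0 line(s) (total 0); column heights now [1 2 6 7 0 0], max=7

Answer: ......
......
......
......
......
...#..
..##..
..#...
..##..
..##..
.##...
##....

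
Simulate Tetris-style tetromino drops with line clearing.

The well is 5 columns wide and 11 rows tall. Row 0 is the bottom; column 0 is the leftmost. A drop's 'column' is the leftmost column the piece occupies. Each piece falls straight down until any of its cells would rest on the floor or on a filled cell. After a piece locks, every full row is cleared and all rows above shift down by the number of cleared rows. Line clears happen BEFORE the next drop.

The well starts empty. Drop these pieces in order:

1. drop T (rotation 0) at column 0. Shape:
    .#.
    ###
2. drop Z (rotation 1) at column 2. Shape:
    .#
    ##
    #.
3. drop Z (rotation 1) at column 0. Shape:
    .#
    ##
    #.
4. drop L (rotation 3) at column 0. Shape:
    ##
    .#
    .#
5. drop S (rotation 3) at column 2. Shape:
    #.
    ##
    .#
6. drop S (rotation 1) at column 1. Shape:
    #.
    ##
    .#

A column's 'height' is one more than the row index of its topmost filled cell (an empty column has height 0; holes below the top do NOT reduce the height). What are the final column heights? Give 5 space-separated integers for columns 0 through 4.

Answer: 7 10 9 6 0

Derivation:
Drop 1: T rot0 at col 0 lands with bottom-row=0; cleared 0 line(s) (total 0); column heights now [1 2 1 0 0], max=2
Drop 2: Z rot1 at col 2 lands with bottom-row=1; cleared 0 line(s) (total 0); column heights now [1 2 3 4 0], max=4
Drop 3: Z rot1 at col 0 lands with bottom-row=1; cleared 0 line(s) (total 0); column heights now [3 4 3 4 0], max=4
Drop 4: L rot3 at col 0 lands with bottom-row=4; cleared 0 line(s) (total 0); column heights now [7 7 3 4 0], max=7
Drop 5: S rot3 at col 2 lands with bottom-row=4; cleared 0 line(s) (total 0); column heights now [7 7 7 6 0], max=7
Drop 6: S rot1 at col 1 lands with bottom-row=7; cleared 0 line(s) (total 0); column heights now [7 10 9 6 0], max=10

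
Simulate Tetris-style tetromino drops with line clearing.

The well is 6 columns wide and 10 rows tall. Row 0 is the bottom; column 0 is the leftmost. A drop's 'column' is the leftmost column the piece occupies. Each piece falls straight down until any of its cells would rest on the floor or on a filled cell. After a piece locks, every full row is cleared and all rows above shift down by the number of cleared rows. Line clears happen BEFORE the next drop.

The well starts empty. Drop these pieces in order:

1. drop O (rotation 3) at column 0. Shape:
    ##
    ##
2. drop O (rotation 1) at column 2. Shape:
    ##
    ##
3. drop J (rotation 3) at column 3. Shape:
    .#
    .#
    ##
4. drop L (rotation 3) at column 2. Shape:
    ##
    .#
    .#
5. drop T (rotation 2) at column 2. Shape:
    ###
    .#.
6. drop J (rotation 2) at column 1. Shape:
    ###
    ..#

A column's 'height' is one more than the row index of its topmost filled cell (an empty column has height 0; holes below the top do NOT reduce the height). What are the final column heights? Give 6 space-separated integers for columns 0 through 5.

Answer: 2 10 10 10 8 0

Derivation:
Drop 1: O rot3 at col 0 lands with bottom-row=0; cleared 0 line(s) (total 0); column heights now [2 2 0 0 0 0], max=2
Drop 2: O rot1 at col 2 lands with bottom-row=0; cleared 0 line(s) (total 0); column heights now [2 2 2 2 0 0], max=2
Drop 3: J rot3 at col 3 lands with bottom-row=2; cleared 0 line(s) (total 0); column heights now [2 2 2 3 5 0], max=5
Drop 4: L rot3 at col 2 lands with bottom-row=3; cleared 0 line(s) (total 0); column heights now [2 2 6 6 5 0], max=6
Drop 5: T rot2 at col 2 lands with bottom-row=6; cleared 0 line(s) (total 0); column heights now [2 2 8 8 8 0], max=8
Drop 6: J rot2 at col 1 lands with bottom-row=8; cleared 0 line(s) (total 0); column heights now [2 10 10 10 8 0], max=10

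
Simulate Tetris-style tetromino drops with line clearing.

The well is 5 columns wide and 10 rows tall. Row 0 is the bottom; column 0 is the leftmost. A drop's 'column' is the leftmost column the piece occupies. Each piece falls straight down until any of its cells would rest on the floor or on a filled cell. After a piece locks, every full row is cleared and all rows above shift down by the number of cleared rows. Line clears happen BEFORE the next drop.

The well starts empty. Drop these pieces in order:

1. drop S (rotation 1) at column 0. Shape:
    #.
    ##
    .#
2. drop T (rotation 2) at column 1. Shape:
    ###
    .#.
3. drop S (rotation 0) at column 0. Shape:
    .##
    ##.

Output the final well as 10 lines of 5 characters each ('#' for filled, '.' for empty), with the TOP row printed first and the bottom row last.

Answer: .....
.....
.....
.....
.....
.##..
##...
####.
###..
.#...

Derivation:
Drop 1: S rot1 at col 0 lands with bottom-row=0; cleared 0 line(s) (total 0); column heights now [3 2 0 0 0], max=3
Drop 2: T rot2 at col 1 lands with bottom-row=1; cleared 0 line(s) (total 0); column heights now [3 3 3 3 0], max=3
Drop 3: S rot0 at col 0 lands with bottom-row=3; cleared 0 line(s) (total 0); column heights now [4 5 5 3 0], max=5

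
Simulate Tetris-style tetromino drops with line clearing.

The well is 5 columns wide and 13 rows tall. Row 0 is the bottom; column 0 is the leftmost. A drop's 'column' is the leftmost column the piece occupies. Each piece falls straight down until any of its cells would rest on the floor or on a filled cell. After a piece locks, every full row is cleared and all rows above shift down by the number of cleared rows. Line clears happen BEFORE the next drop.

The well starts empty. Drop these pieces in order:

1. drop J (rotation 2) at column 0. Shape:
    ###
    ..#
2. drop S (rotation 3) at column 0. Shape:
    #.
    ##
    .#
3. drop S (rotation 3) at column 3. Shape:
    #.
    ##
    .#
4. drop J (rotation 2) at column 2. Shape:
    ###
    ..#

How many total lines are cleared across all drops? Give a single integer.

Answer: 2

Derivation:
Drop 1: J rot2 at col 0 lands with bottom-row=0; cleared 0 line(s) (total 0); column heights now [2 2 2 0 0], max=2
Drop 2: S rot3 at col 0 lands with bottom-row=2; cleared 0 line(s) (total 0); column heights now [5 4 2 0 0], max=5
Drop 3: S rot3 at col 3 lands with bottom-row=0; cleared 1 line(s) (total 1); column heights now [4 3 1 2 1], max=4
Drop 4: J rot2 at col 2 lands with bottom-row=1; cleared 1 line(s) (total 2); column heights now [3 2 1 2 2], max=3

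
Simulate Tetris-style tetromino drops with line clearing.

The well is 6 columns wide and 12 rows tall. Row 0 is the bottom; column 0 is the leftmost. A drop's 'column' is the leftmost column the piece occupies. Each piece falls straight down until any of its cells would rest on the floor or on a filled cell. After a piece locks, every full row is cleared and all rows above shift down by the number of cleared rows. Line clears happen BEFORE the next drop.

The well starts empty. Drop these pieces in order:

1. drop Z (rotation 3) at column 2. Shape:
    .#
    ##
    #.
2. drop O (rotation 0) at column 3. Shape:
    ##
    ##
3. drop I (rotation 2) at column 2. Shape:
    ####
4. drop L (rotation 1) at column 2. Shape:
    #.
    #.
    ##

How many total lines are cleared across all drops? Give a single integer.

Drop 1: Z rot3 at col 2 lands with bottom-row=0; cleared 0 line(s) (total 0); column heights now [0 0 2 3 0 0], max=3
Drop 2: O rot0 at col 3 lands with bottom-row=3; cleared 0 line(s) (total 0); column heights now [0 0 2 5 5 0], max=5
Drop 3: I rot2 at col 2 lands with bottom-row=5; cleared 0 line(s) (total 0); column heights now [0 0 6 6 6 6], max=6
Drop 4: L rot1 at col 2 lands with bottom-row=6; cleared 0 line(s) (total 0); column heights now [0 0 9 7 6 6], max=9

Answer: 0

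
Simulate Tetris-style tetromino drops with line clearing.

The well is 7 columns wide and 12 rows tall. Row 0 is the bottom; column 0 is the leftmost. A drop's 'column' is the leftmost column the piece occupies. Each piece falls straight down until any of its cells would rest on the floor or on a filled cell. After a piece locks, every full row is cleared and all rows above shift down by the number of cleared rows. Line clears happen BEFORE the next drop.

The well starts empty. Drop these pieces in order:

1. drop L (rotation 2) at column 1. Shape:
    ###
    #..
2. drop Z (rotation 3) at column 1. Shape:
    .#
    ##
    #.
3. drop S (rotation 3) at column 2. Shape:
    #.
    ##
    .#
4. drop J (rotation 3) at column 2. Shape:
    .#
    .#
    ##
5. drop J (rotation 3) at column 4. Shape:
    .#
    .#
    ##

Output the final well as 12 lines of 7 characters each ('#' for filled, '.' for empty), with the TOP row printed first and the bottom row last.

Answer: .......
.......
...#...
...#...
..##...
..#....
..##...
..##...
.##....
.#...#.
.###.#.
.#..##.

Derivation:
Drop 1: L rot2 at col 1 lands with bottom-row=0; cleared 0 line(s) (total 0); column heights now [0 2 2 2 0 0 0], max=2
Drop 2: Z rot3 at col 1 lands with bottom-row=2; cleared 0 line(s) (total 0); column heights now [0 4 5 2 0 0 0], max=5
Drop 3: S rot3 at col 2 lands with bottom-row=4; cleared 0 line(s) (total 0); column heights now [0 4 7 6 0 0 0], max=7
Drop 4: J rot3 at col 2 lands with bottom-row=7; cleared 0 line(s) (total 0); column heights now [0 4 8 10 0 0 0], max=10
Drop 5: J rot3 at col 4 lands with bottom-row=0; cleared 0 line(s) (total 0); column heights now [0 4 8 10 1 3 0], max=10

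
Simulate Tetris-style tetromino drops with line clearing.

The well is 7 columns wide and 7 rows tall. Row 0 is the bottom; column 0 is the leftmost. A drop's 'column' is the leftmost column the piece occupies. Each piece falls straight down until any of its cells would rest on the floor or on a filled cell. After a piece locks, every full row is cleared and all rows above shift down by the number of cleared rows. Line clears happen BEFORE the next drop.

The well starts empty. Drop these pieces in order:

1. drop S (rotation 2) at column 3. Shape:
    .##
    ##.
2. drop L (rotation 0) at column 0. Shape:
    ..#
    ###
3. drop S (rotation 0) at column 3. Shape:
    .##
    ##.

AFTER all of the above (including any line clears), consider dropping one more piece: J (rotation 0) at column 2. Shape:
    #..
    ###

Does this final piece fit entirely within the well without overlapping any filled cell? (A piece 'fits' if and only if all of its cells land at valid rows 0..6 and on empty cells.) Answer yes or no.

Answer: yes

Derivation:
Drop 1: S rot2 at col 3 lands with bottom-row=0; cleared 0 line(s) (total 0); column heights now [0 0 0 1 2 2 0], max=2
Drop 2: L rot0 at col 0 lands with bottom-row=0; cleared 0 line(s) (total 0); column heights now [1 1 2 1 2 2 0], max=2
Drop 3: S rot0 at col 3 lands with bottom-row=2; cleared 0 line(s) (total 0); column heights now [1 1 2 3 4 4 0], max=4
Test piece J rot0 at col 2 (width 3): heights before test = [1 1 2 3 4 4 0]; fits = True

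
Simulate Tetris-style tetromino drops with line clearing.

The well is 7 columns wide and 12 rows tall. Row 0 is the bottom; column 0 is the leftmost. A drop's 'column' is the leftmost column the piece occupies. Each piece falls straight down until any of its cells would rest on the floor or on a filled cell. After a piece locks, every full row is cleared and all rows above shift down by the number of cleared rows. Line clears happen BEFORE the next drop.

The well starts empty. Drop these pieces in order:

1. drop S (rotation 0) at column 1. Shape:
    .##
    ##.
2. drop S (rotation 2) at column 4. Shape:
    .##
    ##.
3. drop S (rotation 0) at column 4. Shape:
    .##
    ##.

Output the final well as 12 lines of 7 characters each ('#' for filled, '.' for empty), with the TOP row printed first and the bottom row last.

Answer: .......
.......
.......
.......
.......
.......
.......
.......
.....##
....##.
..##.##
.##.##.

Derivation:
Drop 1: S rot0 at col 1 lands with bottom-row=0; cleared 0 line(s) (total 0); column heights now [0 1 2 2 0 0 0], max=2
Drop 2: S rot2 at col 4 lands with bottom-row=0; cleared 0 line(s) (total 0); column heights now [0 1 2 2 1 2 2], max=2
Drop 3: S rot0 at col 4 lands with bottom-row=2; cleared 0 line(s) (total 0); column heights now [0 1 2 2 3 4 4], max=4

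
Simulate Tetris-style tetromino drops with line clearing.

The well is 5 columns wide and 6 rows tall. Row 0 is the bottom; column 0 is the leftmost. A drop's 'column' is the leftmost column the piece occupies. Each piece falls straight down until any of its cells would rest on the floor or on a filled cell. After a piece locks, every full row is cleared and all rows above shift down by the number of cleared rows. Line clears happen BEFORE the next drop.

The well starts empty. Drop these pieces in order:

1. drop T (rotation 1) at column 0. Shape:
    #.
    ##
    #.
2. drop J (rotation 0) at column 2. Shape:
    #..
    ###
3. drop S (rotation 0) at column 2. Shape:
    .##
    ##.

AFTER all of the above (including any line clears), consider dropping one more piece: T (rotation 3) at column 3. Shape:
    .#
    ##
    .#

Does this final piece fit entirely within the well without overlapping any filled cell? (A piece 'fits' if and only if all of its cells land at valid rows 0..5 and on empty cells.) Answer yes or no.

Answer: no

Derivation:
Drop 1: T rot1 at col 0 lands with bottom-row=0; cleared 0 line(s) (total 0); column heights now [3 2 0 0 0], max=3
Drop 2: J rot0 at col 2 lands with bottom-row=0; cleared 0 line(s) (total 0); column heights now [3 2 2 1 1], max=3
Drop 3: S rot0 at col 2 lands with bottom-row=2; cleared 0 line(s) (total 0); column heights now [3 2 3 4 4], max=4
Test piece T rot3 at col 3 (width 2): heights before test = [3 2 3 4 4]; fits = False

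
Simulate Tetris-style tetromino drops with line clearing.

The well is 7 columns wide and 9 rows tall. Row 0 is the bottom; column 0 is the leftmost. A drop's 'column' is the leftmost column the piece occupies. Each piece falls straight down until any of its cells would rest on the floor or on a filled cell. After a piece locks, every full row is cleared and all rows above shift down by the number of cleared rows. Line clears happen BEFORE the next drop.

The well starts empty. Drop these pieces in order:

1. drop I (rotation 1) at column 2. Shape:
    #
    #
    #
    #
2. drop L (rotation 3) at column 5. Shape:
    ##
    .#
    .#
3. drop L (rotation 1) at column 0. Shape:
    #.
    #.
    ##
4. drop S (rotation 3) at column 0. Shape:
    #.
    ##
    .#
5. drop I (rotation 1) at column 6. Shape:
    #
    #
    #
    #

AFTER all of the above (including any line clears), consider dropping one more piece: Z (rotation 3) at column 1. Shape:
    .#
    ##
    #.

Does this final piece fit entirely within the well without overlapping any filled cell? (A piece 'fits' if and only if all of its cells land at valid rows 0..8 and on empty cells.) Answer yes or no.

Drop 1: I rot1 at col 2 lands with bottom-row=0; cleared 0 line(s) (total 0); column heights now [0 0 4 0 0 0 0], max=4
Drop 2: L rot3 at col 5 lands with bottom-row=0; cleared 0 line(s) (total 0); column heights now [0 0 4 0 0 3 3], max=4
Drop 3: L rot1 at col 0 lands with bottom-row=0; cleared 0 line(s) (total 0); column heights now [3 1 4 0 0 3 3], max=4
Drop 4: S rot3 at col 0 lands with bottom-row=2; cleared 0 line(s) (total 0); column heights now [5 4 4 0 0 3 3], max=5
Drop 5: I rot1 at col 6 lands with bottom-row=3; cleared 0 line(s) (total 0); column heights now [5 4 4 0 0 3 7], max=7
Test piece Z rot3 at col 1 (width 2): heights before test = [5 4 4 0 0 3 7]; fits = True

Answer: yes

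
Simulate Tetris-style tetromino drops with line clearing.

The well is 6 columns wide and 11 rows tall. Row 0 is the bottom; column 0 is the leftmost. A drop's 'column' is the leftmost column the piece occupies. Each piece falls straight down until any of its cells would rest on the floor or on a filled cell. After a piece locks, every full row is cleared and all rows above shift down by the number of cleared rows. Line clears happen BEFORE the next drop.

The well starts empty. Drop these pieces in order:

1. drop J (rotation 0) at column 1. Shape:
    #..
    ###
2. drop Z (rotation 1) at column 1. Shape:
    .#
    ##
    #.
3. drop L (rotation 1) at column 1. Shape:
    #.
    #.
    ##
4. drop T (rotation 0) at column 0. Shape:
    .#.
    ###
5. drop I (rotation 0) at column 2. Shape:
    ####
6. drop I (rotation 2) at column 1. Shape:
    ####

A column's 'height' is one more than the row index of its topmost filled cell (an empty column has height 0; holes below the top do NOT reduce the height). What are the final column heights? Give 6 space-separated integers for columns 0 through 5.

Drop 1: J rot0 at col 1 lands with bottom-row=0; cleared 0 line(s) (total 0); column heights now [0 2 1 1 0 0], max=2
Drop 2: Z rot1 at col 1 lands with bottom-row=2; cleared 0 line(s) (total 0); column heights now [0 4 5 1 0 0], max=5
Drop 3: L rot1 at col 1 lands with bottom-row=5; cleared 0 line(s) (total 0); column heights now [0 8 6 1 0 0], max=8
Drop 4: T rot0 at col 0 lands with bottom-row=8; cleared 0 line(s) (total 0); column heights now [9 10 9 1 0 0], max=10
Drop 5: I rot0 at col 2 lands with bottom-row=9; cleared 0 line(s) (total 0); column heights now [9 10 10 10 10 10], max=10
Drop 6: I rot2 at col 1 lands with bottom-row=10; cleared 0 line(s) (total 0); column heights now [9 11 11 11 11 10], max=11

Answer: 9 11 11 11 11 10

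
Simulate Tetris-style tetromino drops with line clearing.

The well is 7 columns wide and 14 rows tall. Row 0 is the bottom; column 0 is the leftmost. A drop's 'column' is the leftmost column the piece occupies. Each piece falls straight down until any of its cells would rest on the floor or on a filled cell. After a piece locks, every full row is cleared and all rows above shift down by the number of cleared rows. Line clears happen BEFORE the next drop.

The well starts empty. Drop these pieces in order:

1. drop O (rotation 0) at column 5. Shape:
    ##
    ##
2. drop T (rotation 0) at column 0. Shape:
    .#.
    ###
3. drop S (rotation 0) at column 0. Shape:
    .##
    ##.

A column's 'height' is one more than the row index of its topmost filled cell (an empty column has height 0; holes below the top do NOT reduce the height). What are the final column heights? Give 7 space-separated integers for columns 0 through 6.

Drop 1: O rot0 at col 5 lands with bottom-row=0; cleared 0 line(s) (total 0); column heights now [0 0 0 0 0 2 2], max=2
Drop 2: T rot0 at col 0 lands with bottom-row=0; cleared 0 line(s) (total 0); column heights now [1 2 1 0 0 2 2], max=2
Drop 3: S rot0 at col 0 lands with bottom-row=2; cleared 0 line(s) (total 0); column heights now [3 4 4 0 0 2 2], max=4

Answer: 3 4 4 0 0 2 2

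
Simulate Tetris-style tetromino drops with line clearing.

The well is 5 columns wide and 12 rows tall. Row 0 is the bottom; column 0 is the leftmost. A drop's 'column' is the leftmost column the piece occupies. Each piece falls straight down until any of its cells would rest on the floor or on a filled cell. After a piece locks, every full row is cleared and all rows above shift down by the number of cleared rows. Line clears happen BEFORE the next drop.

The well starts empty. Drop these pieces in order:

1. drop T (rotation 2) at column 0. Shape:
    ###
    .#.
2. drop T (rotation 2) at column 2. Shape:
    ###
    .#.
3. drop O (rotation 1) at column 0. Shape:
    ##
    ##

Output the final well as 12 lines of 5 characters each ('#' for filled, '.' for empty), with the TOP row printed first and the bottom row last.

Drop 1: T rot2 at col 0 lands with bottom-row=0; cleared 0 line(s) (total 0); column heights now [2 2 2 0 0], max=2
Drop 2: T rot2 at col 2 lands with bottom-row=1; cleared 0 line(s) (total 0); column heights now [2 2 3 3 3], max=3
Drop 3: O rot1 at col 0 lands with bottom-row=2; cleared 1 line(s) (total 1); column heights now [3 3 2 2 0], max=3

Answer: .....
.....
.....
.....
.....
.....
.....
.....
.....
##...
####.
.#...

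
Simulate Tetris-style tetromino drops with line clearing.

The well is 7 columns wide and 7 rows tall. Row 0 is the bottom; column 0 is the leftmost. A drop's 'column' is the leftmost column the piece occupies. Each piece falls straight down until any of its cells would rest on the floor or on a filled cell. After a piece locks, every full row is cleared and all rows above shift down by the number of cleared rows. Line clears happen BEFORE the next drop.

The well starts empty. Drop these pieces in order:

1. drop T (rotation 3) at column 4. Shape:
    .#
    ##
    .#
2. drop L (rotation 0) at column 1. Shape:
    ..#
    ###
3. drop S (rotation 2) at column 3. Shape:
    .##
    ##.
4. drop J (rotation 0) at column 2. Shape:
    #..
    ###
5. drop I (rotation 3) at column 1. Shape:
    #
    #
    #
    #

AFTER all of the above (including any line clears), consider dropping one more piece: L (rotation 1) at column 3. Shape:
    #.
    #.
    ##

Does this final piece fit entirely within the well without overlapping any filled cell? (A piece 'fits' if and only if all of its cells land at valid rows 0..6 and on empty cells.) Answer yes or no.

Drop 1: T rot3 at col 4 lands with bottom-row=0; cleared 0 line(s) (total 0); column heights now [0 0 0 0 2 3 0], max=3
Drop 2: L rot0 at col 1 lands with bottom-row=0; cleared 0 line(s) (total 0); column heights now [0 1 1 2 2 3 0], max=3
Drop 3: S rot2 at col 3 lands with bottom-row=2; cleared 0 line(s) (total 0); column heights now [0 1 1 3 4 4 0], max=4
Drop 4: J rot0 at col 2 lands with bottom-row=4; cleared 0 line(s) (total 0); column heights now [0 1 6 5 5 4 0], max=6
Drop 5: I rot3 at col 1 lands with bottom-row=1; cleared 0 line(s) (total 0); column heights now [0 5 6 5 5 4 0], max=6
Test piece L rot1 at col 3 (width 2): heights before test = [0 5 6 5 5 4 0]; fits = False

Answer: no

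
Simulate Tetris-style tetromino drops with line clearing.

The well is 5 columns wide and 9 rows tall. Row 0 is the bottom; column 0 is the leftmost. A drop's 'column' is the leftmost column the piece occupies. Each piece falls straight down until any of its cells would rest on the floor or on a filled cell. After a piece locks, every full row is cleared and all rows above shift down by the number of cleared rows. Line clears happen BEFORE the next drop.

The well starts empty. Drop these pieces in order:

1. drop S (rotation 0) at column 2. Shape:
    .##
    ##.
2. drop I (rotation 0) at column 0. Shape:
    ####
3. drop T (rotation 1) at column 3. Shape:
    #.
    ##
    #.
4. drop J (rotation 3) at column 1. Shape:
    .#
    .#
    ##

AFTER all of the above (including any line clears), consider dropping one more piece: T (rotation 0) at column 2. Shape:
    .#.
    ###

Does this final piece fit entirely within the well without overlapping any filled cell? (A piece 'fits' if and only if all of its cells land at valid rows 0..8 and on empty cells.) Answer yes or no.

Answer: yes

Derivation:
Drop 1: S rot0 at col 2 lands with bottom-row=0; cleared 0 line(s) (total 0); column heights now [0 0 1 2 2], max=2
Drop 2: I rot0 at col 0 lands with bottom-row=2; cleared 0 line(s) (total 0); column heights now [3 3 3 3 2], max=3
Drop 3: T rot1 at col 3 lands with bottom-row=3; cleared 0 line(s) (total 0); column heights now [3 3 3 6 5], max=6
Drop 4: J rot3 at col 1 lands with bottom-row=3; cleared 0 line(s) (total 0); column heights now [3 4 6 6 5], max=6
Test piece T rot0 at col 2 (width 3): heights before test = [3 4 6 6 5]; fits = True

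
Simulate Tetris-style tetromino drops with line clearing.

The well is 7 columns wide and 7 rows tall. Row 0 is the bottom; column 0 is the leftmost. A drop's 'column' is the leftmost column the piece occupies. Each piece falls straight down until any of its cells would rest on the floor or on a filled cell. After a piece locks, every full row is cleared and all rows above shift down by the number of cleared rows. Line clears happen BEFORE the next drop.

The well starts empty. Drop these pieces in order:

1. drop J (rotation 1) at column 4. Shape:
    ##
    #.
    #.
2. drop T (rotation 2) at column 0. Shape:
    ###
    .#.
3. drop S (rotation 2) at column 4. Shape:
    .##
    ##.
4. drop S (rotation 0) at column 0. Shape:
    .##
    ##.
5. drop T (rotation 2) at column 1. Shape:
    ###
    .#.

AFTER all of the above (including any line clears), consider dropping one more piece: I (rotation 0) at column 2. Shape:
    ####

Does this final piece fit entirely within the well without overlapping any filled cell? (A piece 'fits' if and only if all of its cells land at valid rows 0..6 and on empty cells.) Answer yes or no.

Drop 1: J rot1 at col 4 lands with bottom-row=0; cleared 0 line(s) (total 0); column heights now [0 0 0 0 3 3 0], max=3
Drop 2: T rot2 at col 0 lands with bottom-row=0; cleared 0 line(s) (total 0); column heights now [2 2 2 0 3 3 0], max=3
Drop 3: S rot2 at col 4 lands with bottom-row=3; cleared 0 line(s) (total 0); column heights now [2 2 2 0 4 5 5], max=5
Drop 4: S rot0 at col 0 lands with bottom-row=2; cleared 0 line(s) (total 0); column heights now [3 4 4 0 4 5 5], max=5
Drop 5: T rot2 at col 1 lands with bottom-row=4; cleared 0 line(s) (total 0); column heights now [3 6 6 6 4 5 5], max=6
Test piece I rot0 at col 2 (width 4): heights before test = [3 6 6 6 4 5 5]; fits = True

Answer: yes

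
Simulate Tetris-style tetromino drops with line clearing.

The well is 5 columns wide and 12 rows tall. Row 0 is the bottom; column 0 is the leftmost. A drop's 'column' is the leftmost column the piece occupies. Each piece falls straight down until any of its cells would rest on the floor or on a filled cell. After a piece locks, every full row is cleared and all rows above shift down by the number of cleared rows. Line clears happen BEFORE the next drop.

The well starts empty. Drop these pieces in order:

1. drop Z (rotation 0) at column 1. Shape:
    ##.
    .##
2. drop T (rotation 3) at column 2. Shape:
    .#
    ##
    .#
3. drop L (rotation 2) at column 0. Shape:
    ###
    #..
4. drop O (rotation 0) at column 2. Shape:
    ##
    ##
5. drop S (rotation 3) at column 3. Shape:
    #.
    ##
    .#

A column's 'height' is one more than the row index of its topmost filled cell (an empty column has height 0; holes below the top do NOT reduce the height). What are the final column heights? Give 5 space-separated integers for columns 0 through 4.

Answer: 4 4 6 8 7

Derivation:
Drop 1: Z rot0 at col 1 lands with bottom-row=0; cleared 0 line(s) (total 0); column heights now [0 2 2 1 0], max=2
Drop 2: T rot3 at col 2 lands with bottom-row=1; cleared 0 line(s) (total 0); column heights now [0 2 3 4 0], max=4
Drop 3: L rot2 at col 0 lands with bottom-row=2; cleared 0 line(s) (total 0); column heights now [4 4 4 4 0], max=4
Drop 4: O rot0 at col 2 lands with bottom-row=4; cleared 0 line(s) (total 0); column heights now [4 4 6 6 0], max=6
Drop 5: S rot3 at col 3 lands with bottom-row=5; cleared 0 line(s) (total 0); column heights now [4 4 6 8 7], max=8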